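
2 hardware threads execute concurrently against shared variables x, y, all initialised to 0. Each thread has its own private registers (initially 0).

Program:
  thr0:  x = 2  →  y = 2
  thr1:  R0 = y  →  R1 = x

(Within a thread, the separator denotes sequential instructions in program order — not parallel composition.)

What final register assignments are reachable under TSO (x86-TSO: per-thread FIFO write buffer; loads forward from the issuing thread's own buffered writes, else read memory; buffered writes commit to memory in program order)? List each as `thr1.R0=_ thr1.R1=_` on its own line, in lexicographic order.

outcome vector order: (thr1.R0,thr1.R1)
|TSO outcomes| = 3

thr1.R0=0 thr1.R1=0
thr1.R0=0 thr1.R1=2
thr1.R0=2 thr1.R1=2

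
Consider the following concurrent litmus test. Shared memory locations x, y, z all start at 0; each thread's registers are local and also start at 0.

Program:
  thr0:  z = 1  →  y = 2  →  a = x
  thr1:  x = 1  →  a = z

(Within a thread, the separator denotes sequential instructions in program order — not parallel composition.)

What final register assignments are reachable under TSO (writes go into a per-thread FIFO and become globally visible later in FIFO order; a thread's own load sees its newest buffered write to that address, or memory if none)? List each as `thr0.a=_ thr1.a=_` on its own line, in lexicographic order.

thr0.a=0 thr1.a=0
thr0.a=0 thr1.a=1
thr0.a=1 thr1.a=0
thr0.a=1 thr1.a=1

outcome vector order: (thr0.a,thr1.a)
|TSO outcomes| = 4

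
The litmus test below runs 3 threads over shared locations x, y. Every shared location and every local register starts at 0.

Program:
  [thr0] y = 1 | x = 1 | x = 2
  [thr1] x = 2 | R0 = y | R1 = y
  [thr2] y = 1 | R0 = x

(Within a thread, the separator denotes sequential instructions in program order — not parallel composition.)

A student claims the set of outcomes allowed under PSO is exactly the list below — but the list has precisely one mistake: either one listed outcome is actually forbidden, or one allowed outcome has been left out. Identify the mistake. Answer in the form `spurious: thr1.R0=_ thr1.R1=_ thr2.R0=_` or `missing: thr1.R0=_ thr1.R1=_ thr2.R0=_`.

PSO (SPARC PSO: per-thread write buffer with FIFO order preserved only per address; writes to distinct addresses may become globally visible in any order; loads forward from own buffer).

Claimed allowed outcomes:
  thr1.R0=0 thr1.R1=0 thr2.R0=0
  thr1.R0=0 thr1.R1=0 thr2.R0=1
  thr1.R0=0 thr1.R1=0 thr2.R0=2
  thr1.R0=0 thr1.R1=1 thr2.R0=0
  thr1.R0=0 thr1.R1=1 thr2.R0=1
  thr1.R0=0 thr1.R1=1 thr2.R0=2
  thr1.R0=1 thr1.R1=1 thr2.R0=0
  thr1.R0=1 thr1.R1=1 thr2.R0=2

missing: thr1.R0=1 thr1.R1=1 thr2.R0=1

outcome vector order: (thr1.R0,thr1.R1,thr2.R0)
under PSO → (0,0,0) (0,0,1) (0,0,2) (0,1,0) (0,1,1) (0,1,2) (1,1,0) (1,1,1) (1,1,2)
PSO∖claimed = {(1,1,1)}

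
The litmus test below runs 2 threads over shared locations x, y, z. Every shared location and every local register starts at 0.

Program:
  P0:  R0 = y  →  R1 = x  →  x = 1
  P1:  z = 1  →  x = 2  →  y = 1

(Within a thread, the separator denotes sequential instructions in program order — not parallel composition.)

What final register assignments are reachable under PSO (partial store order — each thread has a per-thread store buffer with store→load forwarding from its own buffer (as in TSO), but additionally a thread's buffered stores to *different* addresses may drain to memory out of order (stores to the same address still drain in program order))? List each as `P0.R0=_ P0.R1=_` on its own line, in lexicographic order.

outcome vector order: (P0.R0,P0.R1)
|PSO outcomes| = 4

P0.R0=0 P0.R1=0
P0.R0=0 P0.R1=2
P0.R0=1 P0.R1=0
P0.R0=1 P0.R1=2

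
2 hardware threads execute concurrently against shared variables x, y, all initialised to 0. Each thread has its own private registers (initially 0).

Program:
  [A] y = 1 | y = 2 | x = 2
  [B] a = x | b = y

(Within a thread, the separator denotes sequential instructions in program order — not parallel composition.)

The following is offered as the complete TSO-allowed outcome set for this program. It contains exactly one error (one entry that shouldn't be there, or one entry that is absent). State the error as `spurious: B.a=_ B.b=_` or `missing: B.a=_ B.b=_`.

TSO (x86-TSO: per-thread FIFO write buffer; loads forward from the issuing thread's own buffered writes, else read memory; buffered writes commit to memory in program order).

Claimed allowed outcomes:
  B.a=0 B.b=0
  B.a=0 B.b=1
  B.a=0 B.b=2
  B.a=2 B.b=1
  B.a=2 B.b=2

outcome vector order: (B.a,B.b)
TSO (4): <0 0>; <0 1>; <0 2>; <2 2>
claimed∖TSO = {<2 1>}

spurious: B.a=2 B.b=1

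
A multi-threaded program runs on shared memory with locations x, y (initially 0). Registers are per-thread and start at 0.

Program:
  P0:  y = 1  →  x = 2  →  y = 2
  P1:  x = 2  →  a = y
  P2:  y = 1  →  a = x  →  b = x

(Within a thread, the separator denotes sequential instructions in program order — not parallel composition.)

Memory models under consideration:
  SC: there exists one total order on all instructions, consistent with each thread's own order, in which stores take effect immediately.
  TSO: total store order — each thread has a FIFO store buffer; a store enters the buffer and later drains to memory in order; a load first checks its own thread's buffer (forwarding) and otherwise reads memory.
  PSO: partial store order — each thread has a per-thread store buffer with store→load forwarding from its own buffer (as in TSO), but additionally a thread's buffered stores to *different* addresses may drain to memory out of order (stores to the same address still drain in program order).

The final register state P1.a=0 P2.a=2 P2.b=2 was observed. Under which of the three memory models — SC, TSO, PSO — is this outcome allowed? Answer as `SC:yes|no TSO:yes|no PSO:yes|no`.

outcome vector order: (P1.a,P2.a,P2.b)
SC: 7 outcomes — {022 100 102 122 200 202 222}
TSO: 9 outcomes — {000 002 022 100 102 122 200 202 222}
PSO: 9 outcomes — {000 002 022 100 102 122 200 202 222}
target 022 ∈ {SC,TSO,PSO}

SC:yes TSO:yes PSO:yes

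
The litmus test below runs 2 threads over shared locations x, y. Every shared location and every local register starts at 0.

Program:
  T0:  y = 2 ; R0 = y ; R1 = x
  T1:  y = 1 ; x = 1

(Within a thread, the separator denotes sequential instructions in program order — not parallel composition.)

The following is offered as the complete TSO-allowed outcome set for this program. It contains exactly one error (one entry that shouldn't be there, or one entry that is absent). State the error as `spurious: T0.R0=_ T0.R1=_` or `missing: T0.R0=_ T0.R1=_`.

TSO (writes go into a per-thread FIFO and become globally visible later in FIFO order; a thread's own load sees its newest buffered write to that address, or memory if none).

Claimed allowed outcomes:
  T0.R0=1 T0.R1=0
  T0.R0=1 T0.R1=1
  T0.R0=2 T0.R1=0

outcome vector order: (T0.R0,T0.R1)
TSO: 4 outcomes — {<1 0>; <1 1>; <2 0>; <2 1>}
TSO∖claimed = {<2 1>}

missing: T0.R0=2 T0.R1=1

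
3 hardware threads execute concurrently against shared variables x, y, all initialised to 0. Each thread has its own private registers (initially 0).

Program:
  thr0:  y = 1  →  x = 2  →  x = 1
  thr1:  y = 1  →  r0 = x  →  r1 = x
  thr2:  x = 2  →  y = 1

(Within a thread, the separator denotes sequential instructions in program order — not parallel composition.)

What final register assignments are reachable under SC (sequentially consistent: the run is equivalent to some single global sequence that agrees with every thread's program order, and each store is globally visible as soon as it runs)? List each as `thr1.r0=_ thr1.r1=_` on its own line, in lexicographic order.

thr1.r0=0 thr1.r1=0
thr1.r0=0 thr1.r1=1
thr1.r0=0 thr1.r1=2
thr1.r0=1 thr1.r1=1
thr1.r0=1 thr1.r1=2
thr1.r0=2 thr1.r1=1
thr1.r0=2 thr1.r1=2

outcome vector order: (thr1.r0,thr1.r1)
|SC outcomes| = 7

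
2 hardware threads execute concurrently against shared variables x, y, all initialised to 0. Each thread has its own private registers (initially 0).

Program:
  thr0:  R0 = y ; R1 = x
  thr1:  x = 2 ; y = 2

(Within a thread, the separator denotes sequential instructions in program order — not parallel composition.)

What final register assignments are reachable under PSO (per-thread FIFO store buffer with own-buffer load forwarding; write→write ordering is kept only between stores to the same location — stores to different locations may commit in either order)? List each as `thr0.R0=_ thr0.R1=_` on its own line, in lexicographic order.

thr0.R0=0 thr0.R1=0
thr0.R0=0 thr0.R1=2
thr0.R0=2 thr0.R1=0
thr0.R0=2 thr0.R1=2

outcome vector order: (thr0.R0,thr0.R1)
|PSO outcomes| = 4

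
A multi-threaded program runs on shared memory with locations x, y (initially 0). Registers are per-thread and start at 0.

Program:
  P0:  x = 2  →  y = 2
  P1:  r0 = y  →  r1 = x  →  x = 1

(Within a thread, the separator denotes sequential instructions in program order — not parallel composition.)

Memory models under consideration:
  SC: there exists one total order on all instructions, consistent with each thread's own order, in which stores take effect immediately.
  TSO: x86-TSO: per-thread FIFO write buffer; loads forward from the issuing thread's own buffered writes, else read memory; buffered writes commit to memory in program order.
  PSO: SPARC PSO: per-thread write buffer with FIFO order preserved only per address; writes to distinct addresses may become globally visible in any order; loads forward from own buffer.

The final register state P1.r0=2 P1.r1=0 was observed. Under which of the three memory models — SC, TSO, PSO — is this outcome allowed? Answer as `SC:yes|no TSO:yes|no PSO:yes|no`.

SC:no TSO:no PSO:yes

outcome vector order: (P1.r0,P1.r1)
[SC] allowed = {(0,0) (0,2) (2,2)}
[TSO] allowed = {(0,0) (0,2) (2,2)}
[PSO] allowed = {(0,0) (0,2) (2,0) (2,2)}
target (2,0) ∈ {PSO}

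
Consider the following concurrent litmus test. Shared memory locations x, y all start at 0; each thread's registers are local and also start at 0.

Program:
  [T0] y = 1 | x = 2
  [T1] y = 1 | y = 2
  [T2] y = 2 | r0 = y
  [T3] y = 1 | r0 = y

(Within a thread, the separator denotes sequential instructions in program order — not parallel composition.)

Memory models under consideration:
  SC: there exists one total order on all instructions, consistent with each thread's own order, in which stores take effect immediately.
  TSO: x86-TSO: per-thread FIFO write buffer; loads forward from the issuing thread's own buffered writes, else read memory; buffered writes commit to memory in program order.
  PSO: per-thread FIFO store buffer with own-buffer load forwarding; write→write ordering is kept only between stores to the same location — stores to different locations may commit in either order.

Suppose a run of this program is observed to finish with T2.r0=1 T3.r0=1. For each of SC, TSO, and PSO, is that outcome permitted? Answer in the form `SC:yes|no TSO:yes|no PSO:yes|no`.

outcome vector order: (T2.r0,T3.r0)
under SC → <1 1>; <1 2>; <2 1>; <2 2>
under TSO → <1 1>; <1 2>; <2 1>; <2 2>
under PSO → <1 1>; <1 2>; <2 1>; <2 2>
target <1 1> ∈ {SC,TSO,PSO}

SC:yes TSO:yes PSO:yes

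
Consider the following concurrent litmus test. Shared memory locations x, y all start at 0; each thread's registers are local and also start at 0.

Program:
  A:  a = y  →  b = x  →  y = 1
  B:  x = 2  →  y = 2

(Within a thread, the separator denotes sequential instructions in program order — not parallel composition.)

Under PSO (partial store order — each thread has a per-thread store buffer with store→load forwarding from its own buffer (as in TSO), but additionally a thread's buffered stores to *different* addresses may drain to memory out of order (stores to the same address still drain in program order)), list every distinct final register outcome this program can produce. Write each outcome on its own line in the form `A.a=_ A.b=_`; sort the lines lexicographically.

outcome vector order: (A.a,A.b)
|PSO outcomes| = 4

A.a=0 A.b=0
A.a=0 A.b=2
A.a=2 A.b=0
A.a=2 A.b=2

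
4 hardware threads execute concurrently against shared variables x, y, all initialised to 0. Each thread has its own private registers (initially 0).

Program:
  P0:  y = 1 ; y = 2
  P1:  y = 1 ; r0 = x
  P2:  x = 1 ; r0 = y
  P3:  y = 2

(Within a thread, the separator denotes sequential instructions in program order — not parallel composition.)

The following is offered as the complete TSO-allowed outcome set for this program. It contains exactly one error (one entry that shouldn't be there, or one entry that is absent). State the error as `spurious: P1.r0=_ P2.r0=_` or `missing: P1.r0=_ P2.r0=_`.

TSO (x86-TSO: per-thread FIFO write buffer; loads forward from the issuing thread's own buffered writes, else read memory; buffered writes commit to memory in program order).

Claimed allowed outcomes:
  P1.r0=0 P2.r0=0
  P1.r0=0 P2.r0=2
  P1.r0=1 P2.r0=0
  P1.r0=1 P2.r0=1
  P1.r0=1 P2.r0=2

missing: P1.r0=0 P2.r0=1

outcome vector order: (P1.r0,P2.r0)
[TSO] allowed = {<0 0>; <0 1>; <0 2>; <1 0>; <1 1>; <1 2>}
TSO∖claimed = {<0 1>}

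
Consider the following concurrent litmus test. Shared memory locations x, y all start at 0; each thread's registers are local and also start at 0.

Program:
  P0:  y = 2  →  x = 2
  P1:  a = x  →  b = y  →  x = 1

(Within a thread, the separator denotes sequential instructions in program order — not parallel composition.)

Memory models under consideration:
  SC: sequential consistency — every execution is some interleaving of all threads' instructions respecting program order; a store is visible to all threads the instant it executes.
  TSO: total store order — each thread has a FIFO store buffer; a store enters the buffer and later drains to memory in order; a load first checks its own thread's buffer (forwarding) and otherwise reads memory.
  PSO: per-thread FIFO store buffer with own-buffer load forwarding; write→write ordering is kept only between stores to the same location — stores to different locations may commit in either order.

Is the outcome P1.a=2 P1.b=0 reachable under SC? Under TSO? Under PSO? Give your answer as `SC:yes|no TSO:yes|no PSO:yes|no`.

SC:no TSO:no PSO:yes

outcome vector order: (P1.a,P1.b)
SC (3): (0,0) (0,2) (2,2)
TSO (3): (0,0) (0,2) (2,2)
PSO (4): (0,0) (0,2) (2,0) (2,2)
target (2,0) ∈ {PSO}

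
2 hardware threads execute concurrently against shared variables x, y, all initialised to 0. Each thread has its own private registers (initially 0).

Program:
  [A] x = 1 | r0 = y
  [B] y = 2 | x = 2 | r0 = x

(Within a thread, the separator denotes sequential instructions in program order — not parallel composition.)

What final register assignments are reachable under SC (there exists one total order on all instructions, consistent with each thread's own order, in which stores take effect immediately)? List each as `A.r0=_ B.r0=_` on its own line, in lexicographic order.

A.r0=0 B.r0=2
A.r0=2 B.r0=1
A.r0=2 B.r0=2

outcome vector order: (A.r0,B.r0)
|SC outcomes| = 3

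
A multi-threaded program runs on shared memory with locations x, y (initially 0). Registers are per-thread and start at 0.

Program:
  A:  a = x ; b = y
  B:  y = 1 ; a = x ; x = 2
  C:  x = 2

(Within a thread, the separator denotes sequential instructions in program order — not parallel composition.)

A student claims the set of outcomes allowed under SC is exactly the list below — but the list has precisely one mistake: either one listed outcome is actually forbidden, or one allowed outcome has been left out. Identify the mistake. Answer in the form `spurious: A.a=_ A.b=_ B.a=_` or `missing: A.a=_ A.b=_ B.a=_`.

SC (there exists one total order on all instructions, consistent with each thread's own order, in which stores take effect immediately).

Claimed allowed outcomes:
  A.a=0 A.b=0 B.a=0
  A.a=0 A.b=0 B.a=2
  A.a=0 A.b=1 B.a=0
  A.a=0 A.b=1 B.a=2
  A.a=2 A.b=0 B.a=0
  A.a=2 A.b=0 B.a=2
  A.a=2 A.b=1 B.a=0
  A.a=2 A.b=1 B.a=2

spurious: A.a=2 A.b=0 B.a=0

outcome vector order: (A.a,A.b,B.a)
under SC → 000 002 010 012 202 210 212
claimed∖SC = {200}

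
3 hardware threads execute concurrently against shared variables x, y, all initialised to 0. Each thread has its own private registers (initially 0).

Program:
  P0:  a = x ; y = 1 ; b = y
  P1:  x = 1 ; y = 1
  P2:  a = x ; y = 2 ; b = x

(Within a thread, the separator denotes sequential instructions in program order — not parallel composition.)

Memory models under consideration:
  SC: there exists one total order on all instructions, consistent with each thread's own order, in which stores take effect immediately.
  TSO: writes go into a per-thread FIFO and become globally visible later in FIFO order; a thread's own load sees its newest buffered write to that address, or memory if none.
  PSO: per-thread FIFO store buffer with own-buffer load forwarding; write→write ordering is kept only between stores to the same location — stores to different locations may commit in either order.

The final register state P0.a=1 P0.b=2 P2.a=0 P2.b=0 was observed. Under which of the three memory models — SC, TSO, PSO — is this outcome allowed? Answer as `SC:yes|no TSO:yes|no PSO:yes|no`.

SC:no TSO:yes PSO:yes

outcome vector order: (P0.a,P0.b,P2.a,P2.b)
SC (11): (0,1,0,0); (0,1,0,1); (0,1,1,1); (0,2,0,0); (0,2,0,1); (0,2,1,1); (1,1,0,0); (1,1,0,1); (1,1,1,1); (1,2,0,1); (1,2,1,1)
TSO (12): (0,1,0,0); (0,1,0,1); (0,1,1,1); (0,2,0,0); (0,2,0,1); (0,2,1,1); (1,1,0,0); (1,1,0,1); (1,1,1,1); (1,2,0,0); (1,2,0,1); (1,2,1,1)
PSO (12): (0,1,0,0); (0,1,0,1); (0,1,1,1); (0,2,0,0); (0,2,0,1); (0,2,1,1); (1,1,0,0); (1,1,0,1); (1,1,1,1); (1,2,0,0); (1,2,0,1); (1,2,1,1)
target (1,2,0,0) ∈ {TSO,PSO}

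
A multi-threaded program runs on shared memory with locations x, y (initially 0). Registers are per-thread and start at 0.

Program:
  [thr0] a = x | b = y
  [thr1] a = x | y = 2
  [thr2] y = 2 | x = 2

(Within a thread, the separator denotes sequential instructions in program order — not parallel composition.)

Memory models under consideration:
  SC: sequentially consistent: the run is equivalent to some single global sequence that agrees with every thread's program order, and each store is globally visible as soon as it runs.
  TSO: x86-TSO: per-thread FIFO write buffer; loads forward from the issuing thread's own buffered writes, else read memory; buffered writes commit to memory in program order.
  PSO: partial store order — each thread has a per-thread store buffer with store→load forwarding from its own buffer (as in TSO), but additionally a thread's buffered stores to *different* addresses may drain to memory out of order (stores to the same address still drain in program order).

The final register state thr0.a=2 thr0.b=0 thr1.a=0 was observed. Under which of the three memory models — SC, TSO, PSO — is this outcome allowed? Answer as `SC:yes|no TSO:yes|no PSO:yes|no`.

SC:no TSO:no PSO:yes

outcome vector order: (thr0.a,thr0.b,thr1.a)
under SC → (0,0,0), (0,0,2), (0,2,0), (0,2,2), (2,2,0), (2,2,2)
under TSO → (0,0,0), (0,0,2), (0,2,0), (0,2,2), (2,2,0), (2,2,2)
under PSO → (0,0,0), (0,0,2), (0,2,0), (0,2,2), (2,0,0), (2,0,2), (2,2,0), (2,2,2)
target (2,0,0) ∈ {PSO}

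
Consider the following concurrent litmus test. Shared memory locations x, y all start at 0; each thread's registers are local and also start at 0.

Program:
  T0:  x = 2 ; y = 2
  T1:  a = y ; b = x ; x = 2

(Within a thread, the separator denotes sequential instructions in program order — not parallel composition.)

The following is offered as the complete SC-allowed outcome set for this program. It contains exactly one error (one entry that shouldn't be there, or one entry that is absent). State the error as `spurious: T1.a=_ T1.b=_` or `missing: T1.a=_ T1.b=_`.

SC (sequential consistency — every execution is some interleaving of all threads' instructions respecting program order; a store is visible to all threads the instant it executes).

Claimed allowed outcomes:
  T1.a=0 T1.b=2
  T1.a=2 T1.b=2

outcome vector order: (T1.a,T1.b)
under SC → 0/0 0/2 2/2
SC∖claimed = {0/0}

missing: T1.a=0 T1.b=0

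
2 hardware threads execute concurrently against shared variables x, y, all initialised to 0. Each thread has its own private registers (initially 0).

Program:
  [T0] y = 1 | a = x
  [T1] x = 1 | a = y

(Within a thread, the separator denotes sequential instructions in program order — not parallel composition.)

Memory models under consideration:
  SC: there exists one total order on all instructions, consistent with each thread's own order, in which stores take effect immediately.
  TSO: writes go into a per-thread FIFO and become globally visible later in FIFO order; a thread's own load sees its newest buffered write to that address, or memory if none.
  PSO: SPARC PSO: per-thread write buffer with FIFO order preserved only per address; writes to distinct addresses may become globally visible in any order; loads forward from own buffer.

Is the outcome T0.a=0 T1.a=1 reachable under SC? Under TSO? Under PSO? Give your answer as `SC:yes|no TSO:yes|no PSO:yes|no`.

SC:yes TSO:yes PSO:yes

outcome vector order: (T0.a,T1.a)
SC (3): 0/1 1/0 1/1
TSO (4): 0/0 0/1 1/0 1/1
PSO (4): 0/0 0/1 1/0 1/1
target 0/1 ∈ {SC,TSO,PSO}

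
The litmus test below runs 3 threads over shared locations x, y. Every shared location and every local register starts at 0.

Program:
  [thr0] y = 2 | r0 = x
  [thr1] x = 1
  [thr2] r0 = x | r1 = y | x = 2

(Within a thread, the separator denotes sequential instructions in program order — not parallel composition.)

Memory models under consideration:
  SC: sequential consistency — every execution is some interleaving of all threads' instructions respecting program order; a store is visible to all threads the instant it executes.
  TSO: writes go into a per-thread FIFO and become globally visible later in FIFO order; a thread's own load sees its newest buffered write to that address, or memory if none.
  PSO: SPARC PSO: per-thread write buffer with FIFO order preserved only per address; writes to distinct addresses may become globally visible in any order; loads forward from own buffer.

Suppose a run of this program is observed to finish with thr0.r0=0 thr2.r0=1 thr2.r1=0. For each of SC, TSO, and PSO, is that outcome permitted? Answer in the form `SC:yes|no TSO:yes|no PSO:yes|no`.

SC:no TSO:yes PSO:yes

outcome vector order: (thr0.r0,thr2.r0,thr2.r1)
[SC] allowed = {<0 0 0>, <0 0 2>, <0 1 2>, <1 0 0>, <1 0 2>, <1 1 0>, <1 1 2>, <2 0 0>, <2 0 2>, <2 1 0>, <2 1 2>}
[TSO] allowed = {<0 0 0>, <0 0 2>, <0 1 0>, <0 1 2>, <1 0 0>, <1 0 2>, <1 1 0>, <1 1 2>, <2 0 0>, <2 0 2>, <2 1 0>, <2 1 2>}
[PSO] allowed = {<0 0 0>, <0 0 2>, <0 1 0>, <0 1 2>, <1 0 0>, <1 0 2>, <1 1 0>, <1 1 2>, <2 0 0>, <2 0 2>, <2 1 0>, <2 1 2>}
target <0 1 0> ∈ {TSO,PSO}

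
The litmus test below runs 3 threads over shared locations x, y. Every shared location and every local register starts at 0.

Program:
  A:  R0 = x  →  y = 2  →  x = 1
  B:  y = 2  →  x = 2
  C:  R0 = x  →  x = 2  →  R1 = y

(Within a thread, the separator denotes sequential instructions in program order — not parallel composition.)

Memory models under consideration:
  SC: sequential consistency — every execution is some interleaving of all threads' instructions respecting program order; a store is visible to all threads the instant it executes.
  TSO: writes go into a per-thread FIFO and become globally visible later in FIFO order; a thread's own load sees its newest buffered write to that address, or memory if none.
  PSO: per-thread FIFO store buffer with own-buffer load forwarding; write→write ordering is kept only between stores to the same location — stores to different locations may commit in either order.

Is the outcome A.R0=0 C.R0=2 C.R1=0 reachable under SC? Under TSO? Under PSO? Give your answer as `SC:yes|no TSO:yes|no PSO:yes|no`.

SC:no TSO:no PSO:yes

outcome vector order: (A.R0,C.R0,C.R1)
SC (8): (0,0,0) (0,0,2) (0,1,2) (0,2,2) (2,0,0) (2,0,2) (2,1,2) (2,2,2)
TSO (8): (0,0,0) (0,0,2) (0,1,2) (0,2,2) (2,0,0) (2,0,2) (2,1,2) (2,2,2)
PSO (12): (0,0,0) (0,0,2) (0,1,0) (0,1,2) (0,2,0) (0,2,2) (2,0,0) (2,0,2) (2,1,0) (2,1,2) (2,2,0) (2,2,2)
target (0,2,0) ∈ {PSO}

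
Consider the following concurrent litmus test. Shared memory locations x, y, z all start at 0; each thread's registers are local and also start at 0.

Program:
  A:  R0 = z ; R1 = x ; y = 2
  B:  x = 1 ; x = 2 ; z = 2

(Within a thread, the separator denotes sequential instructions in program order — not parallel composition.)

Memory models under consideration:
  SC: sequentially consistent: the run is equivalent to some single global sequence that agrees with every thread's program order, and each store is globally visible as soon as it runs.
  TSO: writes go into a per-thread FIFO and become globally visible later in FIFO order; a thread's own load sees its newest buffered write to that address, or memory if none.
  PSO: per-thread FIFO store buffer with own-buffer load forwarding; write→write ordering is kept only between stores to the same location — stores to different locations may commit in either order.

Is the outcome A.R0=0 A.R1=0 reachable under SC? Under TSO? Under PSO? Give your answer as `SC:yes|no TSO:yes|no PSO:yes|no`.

outcome vector order: (A.R0,A.R1)
under SC → 0/0; 0/1; 0/2; 2/2
under TSO → 0/0; 0/1; 0/2; 2/2
under PSO → 0/0; 0/1; 0/2; 2/0; 2/1; 2/2
target 0/0 ∈ {SC,TSO,PSO}

SC:yes TSO:yes PSO:yes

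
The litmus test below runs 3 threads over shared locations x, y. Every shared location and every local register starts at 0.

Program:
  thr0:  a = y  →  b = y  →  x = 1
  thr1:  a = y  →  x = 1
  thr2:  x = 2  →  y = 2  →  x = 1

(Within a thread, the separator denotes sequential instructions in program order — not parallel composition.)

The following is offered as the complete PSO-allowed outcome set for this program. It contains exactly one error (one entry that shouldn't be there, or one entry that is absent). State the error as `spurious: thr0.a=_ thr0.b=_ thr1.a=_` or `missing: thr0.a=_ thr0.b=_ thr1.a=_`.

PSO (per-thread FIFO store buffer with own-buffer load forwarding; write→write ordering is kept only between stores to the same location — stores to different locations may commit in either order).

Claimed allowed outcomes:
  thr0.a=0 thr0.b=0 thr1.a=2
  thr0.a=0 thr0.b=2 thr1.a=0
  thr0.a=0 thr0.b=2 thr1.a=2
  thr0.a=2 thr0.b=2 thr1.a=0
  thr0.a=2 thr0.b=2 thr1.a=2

missing: thr0.a=0 thr0.b=0 thr1.a=0

outcome vector order: (thr0.a,thr0.b,thr1.a)
PSO (6): <0 0 0> <0 0 2> <0 2 0> <0 2 2> <2 2 0> <2 2 2>
PSO∖claimed = {<0 0 0>}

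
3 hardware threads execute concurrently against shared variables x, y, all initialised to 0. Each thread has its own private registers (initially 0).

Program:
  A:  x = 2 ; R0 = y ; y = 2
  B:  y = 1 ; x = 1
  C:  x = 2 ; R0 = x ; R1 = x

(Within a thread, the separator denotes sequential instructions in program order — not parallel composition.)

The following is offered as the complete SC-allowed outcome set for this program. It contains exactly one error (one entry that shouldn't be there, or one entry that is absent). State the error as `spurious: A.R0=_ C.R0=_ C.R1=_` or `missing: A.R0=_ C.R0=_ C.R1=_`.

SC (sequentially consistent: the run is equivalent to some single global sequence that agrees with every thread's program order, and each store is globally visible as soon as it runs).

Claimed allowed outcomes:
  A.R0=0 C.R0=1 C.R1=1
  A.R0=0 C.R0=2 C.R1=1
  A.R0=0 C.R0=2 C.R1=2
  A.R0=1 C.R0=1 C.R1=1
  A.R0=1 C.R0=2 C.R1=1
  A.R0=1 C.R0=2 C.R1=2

outcome vector order: (A.R0,C.R0,C.R1)
[SC] allowed = {0/1/1; 0/2/1; 0/2/2; 1/1/1; 1/1/2; 1/2/1; 1/2/2}
SC∖claimed = {1/1/2}

missing: A.R0=1 C.R0=1 C.R1=2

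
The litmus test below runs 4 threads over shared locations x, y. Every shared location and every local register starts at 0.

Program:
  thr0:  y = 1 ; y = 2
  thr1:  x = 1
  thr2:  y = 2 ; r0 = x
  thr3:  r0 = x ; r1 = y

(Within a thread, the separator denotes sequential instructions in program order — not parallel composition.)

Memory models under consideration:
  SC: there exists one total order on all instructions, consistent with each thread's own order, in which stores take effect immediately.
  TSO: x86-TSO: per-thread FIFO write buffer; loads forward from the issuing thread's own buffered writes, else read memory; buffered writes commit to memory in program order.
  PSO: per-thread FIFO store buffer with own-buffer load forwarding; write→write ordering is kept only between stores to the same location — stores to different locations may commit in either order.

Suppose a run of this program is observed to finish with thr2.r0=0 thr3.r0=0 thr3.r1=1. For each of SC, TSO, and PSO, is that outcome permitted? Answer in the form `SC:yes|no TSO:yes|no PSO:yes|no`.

SC:yes TSO:yes PSO:yes

outcome vector order: (thr2.r0,thr3.r0,thr3.r1)
under SC → 000 001 002 011 012 100 101 102 110 111 112
under TSO → 000 001 002 010 011 012 100 101 102 110 111 112
under PSO → 000 001 002 010 011 012 100 101 102 110 111 112
target 001 ∈ {SC,TSO,PSO}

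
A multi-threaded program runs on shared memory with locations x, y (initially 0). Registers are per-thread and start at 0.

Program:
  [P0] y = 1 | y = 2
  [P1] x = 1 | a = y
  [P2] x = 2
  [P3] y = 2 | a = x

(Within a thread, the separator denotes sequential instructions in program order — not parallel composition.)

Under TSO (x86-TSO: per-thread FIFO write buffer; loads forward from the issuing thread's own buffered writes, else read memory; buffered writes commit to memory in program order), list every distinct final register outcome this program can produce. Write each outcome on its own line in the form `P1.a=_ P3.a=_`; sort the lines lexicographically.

outcome vector order: (P1.a,P3.a)
|TSO outcomes| = 9

P1.a=0 P3.a=0
P1.a=0 P3.a=1
P1.a=0 P3.a=2
P1.a=1 P3.a=0
P1.a=1 P3.a=1
P1.a=1 P3.a=2
P1.a=2 P3.a=0
P1.a=2 P3.a=1
P1.a=2 P3.a=2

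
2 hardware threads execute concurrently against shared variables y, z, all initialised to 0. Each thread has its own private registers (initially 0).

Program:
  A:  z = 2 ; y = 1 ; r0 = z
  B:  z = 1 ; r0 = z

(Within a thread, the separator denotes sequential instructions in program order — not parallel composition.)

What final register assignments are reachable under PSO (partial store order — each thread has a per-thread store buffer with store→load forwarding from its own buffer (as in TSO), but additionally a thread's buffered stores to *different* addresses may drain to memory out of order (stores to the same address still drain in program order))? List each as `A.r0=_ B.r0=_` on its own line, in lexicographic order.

outcome vector order: (A.r0,B.r0)
|PSO outcomes| = 3

A.r0=1 B.r0=1
A.r0=2 B.r0=1
A.r0=2 B.r0=2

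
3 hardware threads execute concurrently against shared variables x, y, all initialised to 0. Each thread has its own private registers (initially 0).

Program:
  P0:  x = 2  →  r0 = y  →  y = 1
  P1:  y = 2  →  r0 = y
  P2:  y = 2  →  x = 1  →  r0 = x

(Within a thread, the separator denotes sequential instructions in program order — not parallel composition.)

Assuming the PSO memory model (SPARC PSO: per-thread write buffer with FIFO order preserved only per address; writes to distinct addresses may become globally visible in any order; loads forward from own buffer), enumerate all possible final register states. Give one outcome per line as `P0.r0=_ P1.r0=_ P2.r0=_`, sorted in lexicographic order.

outcome vector order: (P0.r0,P1.r0,P2.r0)
|PSO outcomes| = 8

P0.r0=0 P1.r0=1 P2.r0=1
P0.r0=0 P1.r0=1 P2.r0=2
P0.r0=0 P1.r0=2 P2.r0=1
P0.r0=0 P1.r0=2 P2.r0=2
P0.r0=2 P1.r0=1 P2.r0=1
P0.r0=2 P1.r0=1 P2.r0=2
P0.r0=2 P1.r0=2 P2.r0=1
P0.r0=2 P1.r0=2 P2.r0=2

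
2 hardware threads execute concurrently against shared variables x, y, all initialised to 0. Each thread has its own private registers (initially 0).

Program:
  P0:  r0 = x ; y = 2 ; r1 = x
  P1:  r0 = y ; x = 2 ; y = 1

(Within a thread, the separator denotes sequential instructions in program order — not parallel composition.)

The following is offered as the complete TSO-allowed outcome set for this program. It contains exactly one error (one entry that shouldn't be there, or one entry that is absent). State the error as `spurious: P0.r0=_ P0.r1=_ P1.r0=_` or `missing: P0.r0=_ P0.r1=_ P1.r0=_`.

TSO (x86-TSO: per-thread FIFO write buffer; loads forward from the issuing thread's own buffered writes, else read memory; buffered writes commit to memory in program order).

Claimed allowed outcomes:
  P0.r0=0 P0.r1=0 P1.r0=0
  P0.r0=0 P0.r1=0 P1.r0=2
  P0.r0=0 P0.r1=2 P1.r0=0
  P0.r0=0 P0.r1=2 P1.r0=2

outcome vector order: (P0.r0,P0.r1,P1.r0)
TSO (5): 000 002 020 022 220
TSO∖claimed = {220}

missing: P0.r0=2 P0.r1=2 P1.r0=0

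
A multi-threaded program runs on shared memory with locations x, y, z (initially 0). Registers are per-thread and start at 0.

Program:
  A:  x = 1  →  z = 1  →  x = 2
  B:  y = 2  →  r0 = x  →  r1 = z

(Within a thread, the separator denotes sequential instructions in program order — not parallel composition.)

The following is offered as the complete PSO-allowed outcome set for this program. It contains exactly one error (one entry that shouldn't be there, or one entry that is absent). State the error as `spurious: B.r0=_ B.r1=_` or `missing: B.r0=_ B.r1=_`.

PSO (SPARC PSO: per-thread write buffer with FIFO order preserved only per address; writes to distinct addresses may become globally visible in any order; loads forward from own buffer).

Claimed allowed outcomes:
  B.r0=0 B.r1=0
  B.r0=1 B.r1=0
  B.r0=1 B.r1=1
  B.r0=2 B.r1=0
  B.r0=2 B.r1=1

missing: B.r0=0 B.r1=1

outcome vector order: (B.r0,B.r1)
PSO (6): 00, 01, 10, 11, 20, 21
PSO∖claimed = {01}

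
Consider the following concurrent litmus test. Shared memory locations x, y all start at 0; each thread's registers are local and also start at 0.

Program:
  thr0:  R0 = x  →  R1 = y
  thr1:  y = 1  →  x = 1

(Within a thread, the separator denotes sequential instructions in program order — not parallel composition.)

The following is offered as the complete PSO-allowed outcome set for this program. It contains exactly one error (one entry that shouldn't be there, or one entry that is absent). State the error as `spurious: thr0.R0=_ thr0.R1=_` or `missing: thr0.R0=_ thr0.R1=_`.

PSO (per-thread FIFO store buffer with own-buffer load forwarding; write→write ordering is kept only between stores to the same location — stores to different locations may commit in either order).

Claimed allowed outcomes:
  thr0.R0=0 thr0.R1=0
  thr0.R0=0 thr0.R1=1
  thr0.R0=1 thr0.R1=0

missing: thr0.R0=1 thr0.R1=1

outcome vector order: (thr0.R0,thr0.R1)
PSO (4): <0 0>; <0 1>; <1 0>; <1 1>
PSO∖claimed = {<1 1>}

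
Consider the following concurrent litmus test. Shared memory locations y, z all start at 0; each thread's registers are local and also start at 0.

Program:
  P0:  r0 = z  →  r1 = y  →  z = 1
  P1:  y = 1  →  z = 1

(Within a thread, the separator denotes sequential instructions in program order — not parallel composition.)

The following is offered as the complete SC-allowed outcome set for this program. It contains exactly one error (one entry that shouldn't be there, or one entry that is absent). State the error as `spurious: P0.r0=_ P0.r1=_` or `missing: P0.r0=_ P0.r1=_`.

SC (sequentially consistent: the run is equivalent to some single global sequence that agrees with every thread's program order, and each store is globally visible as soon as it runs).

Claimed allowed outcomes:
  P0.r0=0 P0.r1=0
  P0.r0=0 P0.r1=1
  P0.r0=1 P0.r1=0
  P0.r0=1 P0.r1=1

spurious: P0.r0=1 P0.r1=0

outcome vector order: (P0.r0,P0.r1)
SC (3): 00 01 11
claimed∖SC = {10}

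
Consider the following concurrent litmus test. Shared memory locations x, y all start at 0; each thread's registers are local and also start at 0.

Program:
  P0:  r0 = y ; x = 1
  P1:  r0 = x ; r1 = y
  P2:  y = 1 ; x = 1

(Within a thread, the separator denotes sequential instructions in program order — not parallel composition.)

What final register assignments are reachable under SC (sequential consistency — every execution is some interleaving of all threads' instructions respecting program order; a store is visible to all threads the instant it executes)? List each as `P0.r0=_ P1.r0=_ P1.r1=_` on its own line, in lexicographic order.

P0.r0=0 P1.r0=0 P1.r1=0
P0.r0=0 P1.r0=0 P1.r1=1
P0.r0=0 P1.r0=1 P1.r1=0
P0.r0=0 P1.r0=1 P1.r1=1
P0.r0=1 P1.r0=0 P1.r1=0
P0.r0=1 P1.r0=0 P1.r1=1
P0.r0=1 P1.r0=1 P1.r1=1

outcome vector order: (P0.r0,P1.r0,P1.r1)
|SC outcomes| = 7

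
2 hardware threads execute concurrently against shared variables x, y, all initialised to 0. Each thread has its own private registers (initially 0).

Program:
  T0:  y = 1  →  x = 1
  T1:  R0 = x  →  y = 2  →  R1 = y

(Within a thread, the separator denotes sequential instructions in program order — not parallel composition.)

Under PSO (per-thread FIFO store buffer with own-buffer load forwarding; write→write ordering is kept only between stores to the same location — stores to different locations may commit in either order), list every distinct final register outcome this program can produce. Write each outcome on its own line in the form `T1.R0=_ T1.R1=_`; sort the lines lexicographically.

outcome vector order: (T1.R0,T1.R1)
|PSO outcomes| = 4

T1.R0=0 T1.R1=1
T1.R0=0 T1.R1=2
T1.R0=1 T1.R1=1
T1.R0=1 T1.R1=2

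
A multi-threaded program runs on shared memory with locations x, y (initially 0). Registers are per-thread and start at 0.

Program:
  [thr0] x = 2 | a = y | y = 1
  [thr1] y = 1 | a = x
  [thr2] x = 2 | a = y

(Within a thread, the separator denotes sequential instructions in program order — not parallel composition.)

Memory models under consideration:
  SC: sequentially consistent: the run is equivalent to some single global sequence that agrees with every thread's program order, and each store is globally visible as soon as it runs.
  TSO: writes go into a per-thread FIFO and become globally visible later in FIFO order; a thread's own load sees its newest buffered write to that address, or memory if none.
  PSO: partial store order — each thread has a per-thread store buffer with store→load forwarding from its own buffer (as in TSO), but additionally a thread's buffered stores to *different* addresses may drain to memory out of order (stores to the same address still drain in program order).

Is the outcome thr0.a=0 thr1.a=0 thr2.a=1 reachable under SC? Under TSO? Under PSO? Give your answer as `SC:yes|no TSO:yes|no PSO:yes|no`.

outcome vector order: (thr0.a,thr1.a,thr2.a)
[SC] allowed = {020, 021, 101, 120, 121}
[TSO] allowed = {000, 001, 020, 021, 100, 101, 120, 121}
[PSO] allowed = {000, 001, 020, 021, 100, 101, 120, 121}
target 001 ∈ {TSO,PSO}

SC:no TSO:yes PSO:yes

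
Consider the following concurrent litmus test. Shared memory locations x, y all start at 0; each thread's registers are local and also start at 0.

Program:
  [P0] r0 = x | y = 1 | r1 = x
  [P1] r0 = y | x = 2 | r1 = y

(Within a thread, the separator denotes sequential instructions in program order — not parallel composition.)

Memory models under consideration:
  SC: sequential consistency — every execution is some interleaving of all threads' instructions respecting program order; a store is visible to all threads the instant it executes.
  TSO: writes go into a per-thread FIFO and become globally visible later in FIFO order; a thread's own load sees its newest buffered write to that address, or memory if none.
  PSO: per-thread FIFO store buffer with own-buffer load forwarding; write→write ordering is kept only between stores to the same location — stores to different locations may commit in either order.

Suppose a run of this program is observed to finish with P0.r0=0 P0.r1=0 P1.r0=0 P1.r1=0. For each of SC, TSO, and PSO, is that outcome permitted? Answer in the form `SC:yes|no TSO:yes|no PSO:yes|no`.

outcome vector order: (P0.r0,P0.r1,P1.r0,P1.r1)
[SC] allowed = {<0 0 0 1>, <0 0 1 1>, <0 2 0 0>, <0 2 0 1>, <0 2 1 1>, <2 2 0 0>, <2 2 0 1>}
[TSO] allowed = {<0 0 0 0>, <0 0 0 1>, <0 0 1 1>, <0 2 0 0>, <0 2 0 1>, <0 2 1 1>, <2 2 0 0>, <2 2 0 1>}
[PSO] allowed = {<0 0 0 0>, <0 0 0 1>, <0 0 1 1>, <0 2 0 0>, <0 2 0 1>, <0 2 1 1>, <2 2 0 0>, <2 2 0 1>}
target <0 0 0 0> ∈ {TSO,PSO}

SC:no TSO:yes PSO:yes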